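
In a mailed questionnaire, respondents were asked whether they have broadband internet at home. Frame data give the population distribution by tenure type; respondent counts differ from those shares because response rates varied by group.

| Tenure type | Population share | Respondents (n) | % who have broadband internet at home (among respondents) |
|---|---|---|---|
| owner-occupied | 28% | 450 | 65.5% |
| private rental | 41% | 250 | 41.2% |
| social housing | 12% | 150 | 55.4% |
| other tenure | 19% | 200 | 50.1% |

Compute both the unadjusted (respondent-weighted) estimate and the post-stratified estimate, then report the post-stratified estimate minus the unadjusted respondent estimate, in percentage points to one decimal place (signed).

Naive respondent-only estimate (weights = respondent counts):
  (450/1050)×65.5 + (250/1050)×41.2 + (150/1050)×55.4 + (200/1050)×50.1 = 55.3381%
Post-stratified estimate weights by population shares:
  0.28×65.5 + 0.41×41.2 + 0.12×55.4 + 0.19×50.1 = 51.399%
Difference = 51.399 − 55.3381 = -3.9391 pp.

-3.9 percentage points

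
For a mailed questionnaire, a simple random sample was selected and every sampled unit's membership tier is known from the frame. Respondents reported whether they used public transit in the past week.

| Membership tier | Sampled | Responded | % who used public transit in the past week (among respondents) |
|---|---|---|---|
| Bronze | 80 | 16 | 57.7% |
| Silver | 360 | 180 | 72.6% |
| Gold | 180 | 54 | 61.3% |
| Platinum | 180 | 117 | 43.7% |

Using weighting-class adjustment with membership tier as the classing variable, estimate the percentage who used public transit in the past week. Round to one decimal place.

62.1%

Class response rates: Bronze 16/80 = 20%, Silver 180/360 = 50%, Gold 54/180 = 30%, Platinum 117/180 = 65%.
With weight = n_sampled/n_responded per class, the weighted class total is n_sampled:
  Bronze: 80 × 57.7 = 4616
  Silver: 360 × 72.6 = 26136
  Gold: 180 × 61.3 = 11,034
  Platinum: 180 × 43.7 = 7866
Adjusted estimate = 49,652 / 800 = 62.065 → 62.1%.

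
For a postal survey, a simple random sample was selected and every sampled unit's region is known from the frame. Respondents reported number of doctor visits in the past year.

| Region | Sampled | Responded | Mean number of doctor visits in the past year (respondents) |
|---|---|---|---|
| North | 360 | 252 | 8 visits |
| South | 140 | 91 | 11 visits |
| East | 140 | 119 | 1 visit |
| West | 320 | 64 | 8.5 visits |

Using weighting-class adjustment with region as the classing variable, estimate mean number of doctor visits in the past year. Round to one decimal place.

7.6

Response rates by class: North 252/360 = 70%, South 91/140 = 65%, East 119/140 = 85%, West 64/320 = 20%.
Each respondent's weight = sampled/responded in their class; summing within a class gives n_sampled, so:
  North: 360 × 8 = 2880
  South: 140 × 11 = 1540
  East: 140 × 1 = 140
  West: 320 × 8.5 = 2720
Adjusted estimate = 7280 / 960 = 7.58333 → 7.6.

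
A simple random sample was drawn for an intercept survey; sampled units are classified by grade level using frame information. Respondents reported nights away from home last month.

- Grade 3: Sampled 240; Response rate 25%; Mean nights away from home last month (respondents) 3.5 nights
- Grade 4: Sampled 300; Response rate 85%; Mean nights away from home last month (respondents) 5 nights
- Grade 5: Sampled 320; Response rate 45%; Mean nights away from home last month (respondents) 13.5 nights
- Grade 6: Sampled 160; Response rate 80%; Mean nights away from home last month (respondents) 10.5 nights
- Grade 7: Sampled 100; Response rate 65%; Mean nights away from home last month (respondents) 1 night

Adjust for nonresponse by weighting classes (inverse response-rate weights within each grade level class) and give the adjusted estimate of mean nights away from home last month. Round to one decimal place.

Weighting each respondent by the inverse class response rate inflates each class back to its sampled size, so the class weight is n_sampled:
  Grade 3: 240 × 3.5 = 840
  Grade 4: 300 × 5 = 1500
  Grade 5: 320 × 13.5 = 4320
  Grade 6: 160 × 10.5 = 1680
  Grade 7: 100 × 1 = 100
Adjusted estimate = 8440 / 1,120 = 7.53571 → 7.5.

7.5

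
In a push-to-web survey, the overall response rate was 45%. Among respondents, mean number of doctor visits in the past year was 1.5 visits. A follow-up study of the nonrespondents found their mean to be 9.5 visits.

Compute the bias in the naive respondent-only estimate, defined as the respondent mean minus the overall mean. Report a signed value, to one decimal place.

-4.4

Nonresponse fraction = 1 − 0.45 = 0.55.
Bias = (nonresponse fraction) × (respondent mean − nonrespondent mean)
     = 0.55 × (1.5 − 9.5) = 0.55 × -8 = -4.4.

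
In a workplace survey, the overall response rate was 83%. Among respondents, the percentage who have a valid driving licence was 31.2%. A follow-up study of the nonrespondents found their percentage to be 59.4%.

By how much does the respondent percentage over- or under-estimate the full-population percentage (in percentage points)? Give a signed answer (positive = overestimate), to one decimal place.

-4.8 percentage points

Nonresponse fraction = 1 − 0.83 = 0.17.
Bias = (nonresponse fraction) × (respondent percentage − nonrespondent percentage)
     = 0.17 × (31.2 − 59.4) = 0.17 × -28.2 = -4.794.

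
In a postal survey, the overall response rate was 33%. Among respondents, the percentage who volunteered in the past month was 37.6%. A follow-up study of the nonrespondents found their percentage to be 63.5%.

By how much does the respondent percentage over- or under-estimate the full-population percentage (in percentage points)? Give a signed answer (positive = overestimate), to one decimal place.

-17.4 percentage points

Nonresponse fraction = 1 − 0.33 = 0.67.
Bias = (nonresponse fraction) × (respondent percentage − nonrespondent percentage)
     = 0.67 × (37.6 − 63.5) = 0.67 × -25.9 = -17.353.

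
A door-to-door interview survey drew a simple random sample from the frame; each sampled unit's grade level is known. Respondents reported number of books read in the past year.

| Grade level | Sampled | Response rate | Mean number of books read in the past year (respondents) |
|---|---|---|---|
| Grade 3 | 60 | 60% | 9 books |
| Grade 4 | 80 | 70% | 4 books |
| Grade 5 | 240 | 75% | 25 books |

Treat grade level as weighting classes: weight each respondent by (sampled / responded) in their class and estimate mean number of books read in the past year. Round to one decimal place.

Inverse-response-rate weighting restores each class to its sampled count, so class totals weight by n_sampled:
  Grade 3: 60 × 9 = 540
  Grade 4: 80 × 4 = 320
  Grade 5: 240 × 25 = 6000
Adjusted estimate = 6860 / 380 = 18.0526 → 18.1.

18.1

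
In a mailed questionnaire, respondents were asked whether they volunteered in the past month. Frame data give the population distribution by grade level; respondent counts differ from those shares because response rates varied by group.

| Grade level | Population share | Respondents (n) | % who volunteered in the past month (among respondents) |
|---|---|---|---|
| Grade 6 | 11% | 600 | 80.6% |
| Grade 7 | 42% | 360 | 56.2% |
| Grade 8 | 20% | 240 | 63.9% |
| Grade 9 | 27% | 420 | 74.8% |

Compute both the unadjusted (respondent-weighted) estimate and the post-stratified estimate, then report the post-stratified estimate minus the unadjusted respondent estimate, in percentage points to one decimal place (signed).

Unadjusted (pooled respondent) estimate weights by respondent counts:
  (600/1620)×80.6 + (360/1620)×56.2 + (240/1620)×63.9 + (420/1620)×74.8 = 71.2%
Reweighting by population grade level shares:
  0.11×80.6 + 0.42×56.2 + 0.2×63.9 + 0.27×74.8 = 65.446%
Difference = 65.446 − 71.2 = -5.754 pp.

-5.8 percentage points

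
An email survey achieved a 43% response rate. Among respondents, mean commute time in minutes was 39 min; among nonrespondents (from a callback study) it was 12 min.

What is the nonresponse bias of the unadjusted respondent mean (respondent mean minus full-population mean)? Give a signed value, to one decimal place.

+15.4

Nonresponse fraction = 1 − 0.43 = 0.57.
Bias = (nonresponse fraction) × (respondent mean − nonrespondent mean)
     = 0.57 × (39 − 12) = 0.57 × 27 = 15.39.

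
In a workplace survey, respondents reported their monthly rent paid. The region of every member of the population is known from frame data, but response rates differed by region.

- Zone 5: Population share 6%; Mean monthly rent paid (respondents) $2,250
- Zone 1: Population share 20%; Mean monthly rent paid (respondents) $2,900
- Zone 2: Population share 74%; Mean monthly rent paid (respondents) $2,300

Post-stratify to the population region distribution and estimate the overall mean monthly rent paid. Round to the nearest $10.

$2,420

Post-stratification weights by population share, not respondent share:
  Zone 5: 0.06 × 2250 = 135
  Zone 1: 0.2 × 2900 = 580
  Zone 2: 0.74 × 2300 = 1702
Post-stratified estimate = 2417 → $2,420.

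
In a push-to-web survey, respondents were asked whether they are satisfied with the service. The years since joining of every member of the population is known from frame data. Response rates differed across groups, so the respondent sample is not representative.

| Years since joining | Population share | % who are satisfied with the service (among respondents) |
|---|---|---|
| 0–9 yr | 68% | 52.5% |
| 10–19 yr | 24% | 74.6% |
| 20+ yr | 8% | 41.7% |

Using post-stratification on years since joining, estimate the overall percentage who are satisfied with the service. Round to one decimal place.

56.9%

Reweight to the known years since joining distribution:
  0–9 yr: 0.68 × 52.5 = 35.7
  10–19 yr: 0.24 × 74.6 = 17.904
  20+ yr: 0.08 × 41.7 = 3.336
Post-stratified estimate = 56.94 → 56.9%.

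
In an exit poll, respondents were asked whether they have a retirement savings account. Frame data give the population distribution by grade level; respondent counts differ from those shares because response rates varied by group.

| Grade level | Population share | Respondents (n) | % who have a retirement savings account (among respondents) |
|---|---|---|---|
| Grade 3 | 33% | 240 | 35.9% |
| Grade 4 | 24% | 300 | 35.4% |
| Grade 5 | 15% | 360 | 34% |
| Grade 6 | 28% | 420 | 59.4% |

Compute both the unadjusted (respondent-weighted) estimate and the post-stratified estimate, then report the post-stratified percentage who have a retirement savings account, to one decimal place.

Without adjustment, the pooled respondent share is:
  (240/1320)×35.9 + (300/1320)×35.4 + (360/1320)×34 + (420/1320)×59.4 = 42.7455%
Reweighting by population grade level shares:
  0.33×35.9 + 0.24×35.4 + 0.15×34 + 0.28×59.4 = 42.075%

42.1%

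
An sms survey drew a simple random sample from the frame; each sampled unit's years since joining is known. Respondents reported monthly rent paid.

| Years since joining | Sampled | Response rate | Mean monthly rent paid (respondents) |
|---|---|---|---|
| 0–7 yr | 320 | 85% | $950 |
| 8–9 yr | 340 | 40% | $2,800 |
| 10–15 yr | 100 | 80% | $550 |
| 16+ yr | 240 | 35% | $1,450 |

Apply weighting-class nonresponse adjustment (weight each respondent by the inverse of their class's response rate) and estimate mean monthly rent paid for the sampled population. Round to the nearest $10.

Inverse-response-rate weighting restores each class to its sampled count, so class totals weight by n_sampled:
  0–7 yr: 320 × 950 = 304,000
  8–9 yr: 340 × 2800 = 952,000
  10–15 yr: 100 × 550 = 55,000
  16+ yr: 240 × 1450 = 348,000
Adjusted estimate = 1,659,000 / 1,000 = 1659 → $1,660.

$1,660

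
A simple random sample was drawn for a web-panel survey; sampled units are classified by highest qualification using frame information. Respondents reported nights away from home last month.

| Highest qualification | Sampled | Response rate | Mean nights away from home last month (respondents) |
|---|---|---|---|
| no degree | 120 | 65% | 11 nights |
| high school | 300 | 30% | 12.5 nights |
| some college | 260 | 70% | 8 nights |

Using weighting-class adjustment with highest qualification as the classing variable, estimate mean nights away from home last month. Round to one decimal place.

10.5

Weighting each respondent by the inverse class response rate inflates each class back to its sampled size, so the class weight is n_sampled:
  no degree: 120 × 11 = 1320
  high school: 300 × 12.5 = 3750
  some college: 260 × 8 = 2080
Adjusted estimate = 7150 / 680 = 10.5147 → 10.5.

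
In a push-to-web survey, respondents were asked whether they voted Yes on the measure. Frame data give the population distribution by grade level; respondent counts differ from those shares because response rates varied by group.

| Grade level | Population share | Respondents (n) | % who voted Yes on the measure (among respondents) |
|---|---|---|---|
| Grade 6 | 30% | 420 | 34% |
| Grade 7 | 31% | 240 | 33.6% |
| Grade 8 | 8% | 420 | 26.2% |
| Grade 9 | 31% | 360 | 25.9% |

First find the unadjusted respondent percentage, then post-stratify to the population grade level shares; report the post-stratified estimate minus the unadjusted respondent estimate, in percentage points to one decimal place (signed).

Without adjustment, the pooled respondent share is:
  (420/1440)×34 + (240/1440)×33.6 + (420/1440)×26.2 + (360/1440)×25.9 = 29.6333%
Post-stratified estimate weights by population shares:
  0.3×34 + 0.31×33.6 + 0.08×26.2 + 0.31×25.9 = 30.741%
Difference = 30.741 − 29.6333 = 1.1077 pp.

+1.1 percentage points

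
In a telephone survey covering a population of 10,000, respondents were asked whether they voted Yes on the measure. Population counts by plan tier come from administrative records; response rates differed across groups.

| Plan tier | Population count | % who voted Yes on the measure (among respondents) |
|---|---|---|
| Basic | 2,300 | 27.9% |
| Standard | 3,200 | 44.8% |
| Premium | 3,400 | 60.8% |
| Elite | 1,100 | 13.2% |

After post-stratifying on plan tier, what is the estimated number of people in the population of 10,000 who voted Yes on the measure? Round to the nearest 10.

4,290

Estimated count per cell = population count × respondent percentage:
  Basic: 2,300 × 27.9% = 641.7
  Standard: 3,200 × 44.8% = 1433.6
  Premium: 3,400 × 60.8% = 2067.2
  Elite: 1,100 × 13.2% = 145.2
Estimated total = 4287.7 → 4,290.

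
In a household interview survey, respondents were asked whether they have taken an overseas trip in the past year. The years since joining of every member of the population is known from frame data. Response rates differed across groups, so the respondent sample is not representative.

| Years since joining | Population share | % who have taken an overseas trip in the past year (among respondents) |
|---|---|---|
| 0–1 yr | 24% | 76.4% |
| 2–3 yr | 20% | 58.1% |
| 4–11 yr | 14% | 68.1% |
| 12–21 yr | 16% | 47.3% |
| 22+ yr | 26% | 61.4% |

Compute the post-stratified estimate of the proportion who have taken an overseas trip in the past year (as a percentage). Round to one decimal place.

63.0%

Each cell contributes population-share × respondent value:
  0–1 yr: 0.24 × 76.4 = 18.336
  2–3 yr: 0.2 × 58.1 = 11.62
  4–11 yr: 0.14 × 68.1 = 9.534
  12–21 yr: 0.16 × 47.3 = 7.568
  22+ yr: 0.26 × 61.4 = 15.964
Post-stratified estimate = 63.022 → 63.0%.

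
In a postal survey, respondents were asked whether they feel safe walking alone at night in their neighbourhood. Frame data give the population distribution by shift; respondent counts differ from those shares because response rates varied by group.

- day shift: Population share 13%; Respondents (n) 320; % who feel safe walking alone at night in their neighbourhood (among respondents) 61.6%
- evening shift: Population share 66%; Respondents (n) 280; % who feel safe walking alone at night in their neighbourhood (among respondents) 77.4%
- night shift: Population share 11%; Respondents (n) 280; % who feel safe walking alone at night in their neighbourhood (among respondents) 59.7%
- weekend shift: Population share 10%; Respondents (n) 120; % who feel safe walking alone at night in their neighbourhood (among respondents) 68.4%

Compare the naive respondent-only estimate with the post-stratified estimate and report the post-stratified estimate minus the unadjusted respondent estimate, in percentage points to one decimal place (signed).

Naive respondent-only estimate (weights = respondent counts):
  (320/1000)×61.6 + (280/1000)×77.4 + (280/1000)×59.7 + (120/1000)×68.4 = 66.308%
Post-stratified estimate weights by population shares:
  0.13×61.6 + 0.66×77.4 + 0.11×59.7 + 0.1×68.4 = 72.499%
Difference = 72.499 − 66.308 = 6.191 pp.

+6.2 percentage points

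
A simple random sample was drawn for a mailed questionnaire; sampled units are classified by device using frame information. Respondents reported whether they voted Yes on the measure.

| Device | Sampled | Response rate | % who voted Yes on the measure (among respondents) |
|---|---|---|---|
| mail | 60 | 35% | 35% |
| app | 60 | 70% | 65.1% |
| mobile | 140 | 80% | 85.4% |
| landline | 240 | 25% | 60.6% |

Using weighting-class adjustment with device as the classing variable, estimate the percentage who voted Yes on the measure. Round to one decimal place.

Inverse-response-rate weighting restores each class to its sampled count, so class totals weight by n_sampled:
  mail: 60 × 35 = 2100
  app: 60 × 65.1 = 3906
  mobile: 140 × 85.4 = 11,956
  landline: 240 × 60.6 = 14,544
Adjusted estimate = 32,506 / 500 = 65.012 → 65.0%.

65.0%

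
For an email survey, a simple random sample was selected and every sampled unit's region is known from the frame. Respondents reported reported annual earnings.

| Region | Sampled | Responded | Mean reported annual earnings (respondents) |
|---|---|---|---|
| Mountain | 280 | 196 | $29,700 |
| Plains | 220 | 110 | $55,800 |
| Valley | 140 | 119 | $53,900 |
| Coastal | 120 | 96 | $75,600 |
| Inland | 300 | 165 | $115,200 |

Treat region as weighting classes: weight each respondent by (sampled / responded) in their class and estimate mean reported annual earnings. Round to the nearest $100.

$67,700

Class response rates: Mountain 196/280 = 70%, Plains 110/220 = 50%, Valley 119/140 = 85%, Coastal 96/120 = 80%, Inland 165/300 = 55%.
Each respondent's weight = sampled/responded in their class; summing within a class gives n_sampled, so:
  Mountain: 280 × 29,700 = 8,316,000
  Plains: 220 × 55,800 = 12,276,000
  Valley: 140 × 53,900 = 7,546,000
  Coastal: 120 × 75,600 = 9,072,000
  Inland: 300 × 115,200 = 34,560,000
Adjusted estimate = 71,770,000 / 1,060 = 67707.5 → $67,700.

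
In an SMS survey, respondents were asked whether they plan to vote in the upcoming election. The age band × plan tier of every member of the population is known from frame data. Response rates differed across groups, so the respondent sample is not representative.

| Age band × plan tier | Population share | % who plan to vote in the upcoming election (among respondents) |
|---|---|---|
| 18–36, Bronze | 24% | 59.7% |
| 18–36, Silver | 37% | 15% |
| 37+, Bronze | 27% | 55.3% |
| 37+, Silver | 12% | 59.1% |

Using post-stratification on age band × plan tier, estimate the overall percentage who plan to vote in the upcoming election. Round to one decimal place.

Post-stratification weights by population share, not respondent share:
  18–36, Bronze: 0.24 × 59.7 = 14.328
  18–36, Silver: 0.37 × 15 = 5.55
  37+, Bronze: 0.27 × 55.3 = 14.931
  37+, Silver: 0.12 × 59.1 = 7.092
Post-stratified estimate = 41.901 → 41.9%.

41.9%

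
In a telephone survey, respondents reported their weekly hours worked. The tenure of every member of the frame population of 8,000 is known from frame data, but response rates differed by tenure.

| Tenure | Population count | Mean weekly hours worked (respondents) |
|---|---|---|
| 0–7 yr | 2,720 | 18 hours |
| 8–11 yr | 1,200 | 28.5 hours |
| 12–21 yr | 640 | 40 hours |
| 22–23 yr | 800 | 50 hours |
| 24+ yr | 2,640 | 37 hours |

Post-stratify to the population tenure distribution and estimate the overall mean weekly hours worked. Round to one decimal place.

Reweight to the known tenure distribution:
  0–7 yr: (2,720/8,000) × 18 = 6.12
  8–11 yr: (1,200/8,000) × 28.5 = 4.275
  12–21 yr: (640/8,000) × 40 = 3.2
  22–23 yr: (800/8,000) × 50 = 5
  24+ yr: (2,640/8,000) × 37 = 12.21
Post-stratified estimate = 30.805 → 30.8.

30.8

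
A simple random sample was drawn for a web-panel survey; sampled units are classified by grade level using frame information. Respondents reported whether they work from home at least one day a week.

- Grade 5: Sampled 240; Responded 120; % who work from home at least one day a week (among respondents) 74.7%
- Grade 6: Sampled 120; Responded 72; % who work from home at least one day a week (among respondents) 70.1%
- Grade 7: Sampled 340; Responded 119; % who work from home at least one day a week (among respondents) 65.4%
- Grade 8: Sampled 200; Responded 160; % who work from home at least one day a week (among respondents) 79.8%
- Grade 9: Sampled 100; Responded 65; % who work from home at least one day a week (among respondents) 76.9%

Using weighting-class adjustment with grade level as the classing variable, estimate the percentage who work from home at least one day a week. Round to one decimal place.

Class response rates: Grade 5 120/240 = 50%, Grade 6 72/120 = 60%, Grade 7 119/340 = 35%, Grade 8 160/200 = 80%, Grade 9 65/100 = 65%.
Each respondent's weight = sampled/responded in their class; summing within a class gives n_sampled, so:
  Grade 5: 240 × 74.7 = 17,928
  Grade 6: 120 × 70.1 = 8412
  Grade 7: 340 × 65.4 = 22236
  Grade 8: 200 × 79.8 = 15,960
  Grade 9: 100 × 76.9 = 7690
Adjusted estimate = 72,226 / 1,000 = 72.226 → 72.2%.

72.2%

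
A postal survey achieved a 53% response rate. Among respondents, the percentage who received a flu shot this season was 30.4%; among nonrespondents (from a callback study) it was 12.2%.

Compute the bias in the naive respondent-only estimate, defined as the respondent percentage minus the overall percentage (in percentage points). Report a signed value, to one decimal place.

Nonresponse fraction = 1 − 0.53 = 0.47.
Bias = (nonresponse fraction) × (respondent percentage − nonrespondent percentage)
     = 0.47 × (30.4 − 12.2) = 0.47 × 18.2 = 8.554.

+8.6 percentage points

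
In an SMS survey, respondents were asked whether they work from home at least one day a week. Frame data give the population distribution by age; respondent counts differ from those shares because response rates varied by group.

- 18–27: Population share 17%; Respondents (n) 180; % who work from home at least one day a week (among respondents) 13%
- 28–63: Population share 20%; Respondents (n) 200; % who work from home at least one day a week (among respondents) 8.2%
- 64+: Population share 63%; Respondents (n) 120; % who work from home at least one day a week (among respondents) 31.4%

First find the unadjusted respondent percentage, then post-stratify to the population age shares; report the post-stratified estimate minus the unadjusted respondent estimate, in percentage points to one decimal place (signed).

Without adjustment, the pooled respondent share is:
  (180/500)×13 + (200/500)×8.2 + (120/500)×31.4 = 15.496%
Post-stratifying to population shares instead:
  0.17×13 + 0.2×8.2 + 0.63×31.4 = 23.632%
Difference = 23.632 − 15.496 = 8.136 pp.

+8.1 percentage points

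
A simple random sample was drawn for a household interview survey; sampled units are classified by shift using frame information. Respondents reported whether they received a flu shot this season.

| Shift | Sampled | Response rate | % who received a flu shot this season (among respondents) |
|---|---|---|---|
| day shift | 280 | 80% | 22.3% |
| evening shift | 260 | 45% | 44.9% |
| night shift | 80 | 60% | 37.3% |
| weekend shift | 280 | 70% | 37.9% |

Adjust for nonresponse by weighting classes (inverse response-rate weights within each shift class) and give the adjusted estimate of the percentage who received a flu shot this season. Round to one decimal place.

35.0%

With weight = n_sampled/n_responded per class, the weighted class total is n_sampled:
  day shift: 280 × 22.3 = 6244
  evening shift: 260 × 44.9 = 11,674
  night shift: 80 × 37.3 = 2984
  weekend shift: 280 × 37.9 = 10,612
Adjusted estimate = 31,514 / 900 = 35.0156 → 35.0%.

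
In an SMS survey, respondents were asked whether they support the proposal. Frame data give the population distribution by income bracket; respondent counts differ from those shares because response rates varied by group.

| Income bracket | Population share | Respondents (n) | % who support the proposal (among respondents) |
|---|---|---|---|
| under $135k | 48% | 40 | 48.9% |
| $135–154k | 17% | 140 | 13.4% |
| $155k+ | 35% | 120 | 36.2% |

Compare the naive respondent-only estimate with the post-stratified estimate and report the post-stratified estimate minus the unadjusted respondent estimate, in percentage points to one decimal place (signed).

Unadjusted (pooled respondent) estimate weights by respondent counts:
  (40/300)×48.9 + (140/300)×13.4 + (120/300)×36.2 = 27.2533%
Post-stratified estimate weights by population shares:
  0.48×48.9 + 0.17×13.4 + 0.35×36.2 = 38.42%
Difference = 38.42 − 27.2533 = 11.1667 pp.

+11.2 percentage points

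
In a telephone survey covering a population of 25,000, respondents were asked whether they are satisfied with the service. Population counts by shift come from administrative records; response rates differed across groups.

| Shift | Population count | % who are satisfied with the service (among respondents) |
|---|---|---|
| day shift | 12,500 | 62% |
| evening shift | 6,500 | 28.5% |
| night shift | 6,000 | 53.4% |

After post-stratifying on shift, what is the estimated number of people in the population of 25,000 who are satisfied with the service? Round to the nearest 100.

Estimated count per cell = population count × respondent percentage:
  day shift: 12,500 × 62% = 7750
  evening shift: 6,500 × 28.5% = 1852.5
  night shift: 6,000 × 53.4% = 3204
Estimated total = 12806.5 → 12,800.

12,800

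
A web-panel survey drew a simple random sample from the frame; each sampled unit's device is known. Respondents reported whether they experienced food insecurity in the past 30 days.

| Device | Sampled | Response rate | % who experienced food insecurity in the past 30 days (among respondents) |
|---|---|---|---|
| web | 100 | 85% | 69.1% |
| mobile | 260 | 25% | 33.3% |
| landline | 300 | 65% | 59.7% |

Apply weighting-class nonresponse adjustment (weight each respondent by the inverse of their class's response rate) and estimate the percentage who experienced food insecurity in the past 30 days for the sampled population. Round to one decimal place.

Each respondent's weight = sampled/responded in their class; summing within a class gives n_sampled, so:
  web: 100 × 69.1 = 6910
  mobile: 260 × 33.3 = 8658
  landline: 300 × 59.7 = 17,910
Adjusted estimate = 33,478 / 660 = 50.7242 → 50.7%.

50.7%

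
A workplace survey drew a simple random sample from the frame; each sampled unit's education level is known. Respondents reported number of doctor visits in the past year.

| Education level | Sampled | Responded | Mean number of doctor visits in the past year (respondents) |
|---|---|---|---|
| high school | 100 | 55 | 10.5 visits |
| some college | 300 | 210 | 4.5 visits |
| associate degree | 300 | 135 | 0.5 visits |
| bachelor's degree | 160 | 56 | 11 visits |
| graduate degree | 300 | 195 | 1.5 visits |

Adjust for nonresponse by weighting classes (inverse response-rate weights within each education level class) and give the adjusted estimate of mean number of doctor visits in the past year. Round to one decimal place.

4.1

Response rates by class: high school 55/100 = 55%, some college 210/300 = 70%, associate degree 135/300 = 45%, bachelor's degree 56/160 = 35%, graduate degree 195/300 = 65%.
With weight = n_sampled/n_responded per class, the weighted class total is n_sampled:
  high school: 100 × 10.5 = 1050
  some college: 300 × 4.5 = 1350
  associate degree: 300 × 0.5 = 150
  bachelor's degree: 160 × 11 = 1760
  graduate degree: 300 × 1.5 = 450
Adjusted estimate = 4760 / 1,160 = 4.10345 → 4.1.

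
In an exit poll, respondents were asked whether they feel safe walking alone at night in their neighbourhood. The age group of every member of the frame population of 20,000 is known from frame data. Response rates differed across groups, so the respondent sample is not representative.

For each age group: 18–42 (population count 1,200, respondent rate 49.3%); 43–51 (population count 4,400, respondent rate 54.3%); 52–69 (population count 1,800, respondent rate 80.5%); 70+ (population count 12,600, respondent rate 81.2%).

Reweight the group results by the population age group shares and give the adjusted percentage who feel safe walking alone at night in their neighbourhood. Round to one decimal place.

Reweight to the known age group distribution:
  18–42: (1,200/20,000) × 49.3 = 2.958
  43–51: (4,400/20,000) × 54.3 = 11.946
  52–69: (1,800/20,000) × 80.5 = 7.245
  70+: (12,600/20,000) × 81.2 = 51.156
Post-stratified estimate = 73.305 → 73.3%.

73.3%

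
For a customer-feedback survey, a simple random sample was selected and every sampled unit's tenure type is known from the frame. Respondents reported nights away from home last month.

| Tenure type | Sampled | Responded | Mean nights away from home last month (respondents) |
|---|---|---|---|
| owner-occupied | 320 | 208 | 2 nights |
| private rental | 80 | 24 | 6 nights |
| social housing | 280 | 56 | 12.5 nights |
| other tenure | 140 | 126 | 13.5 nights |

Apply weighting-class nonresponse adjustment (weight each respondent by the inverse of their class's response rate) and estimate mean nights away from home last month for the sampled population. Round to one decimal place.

7.9

Response rates by class: owner-occupied 208/320 = 65%, private rental 24/80 = 30%, social housing 56/280 = 20%, other tenure 126/140 = 90%.
With weight = n_sampled/n_responded per class, the weighted class total is n_sampled:
  owner-occupied: 320 × 2 = 640
  private rental: 80 × 6 = 480
  social housing: 280 × 12.5 = 3500
  other tenure: 140 × 13.5 = 1890
Adjusted estimate = 6510 / 820 = 7.93902 → 7.9.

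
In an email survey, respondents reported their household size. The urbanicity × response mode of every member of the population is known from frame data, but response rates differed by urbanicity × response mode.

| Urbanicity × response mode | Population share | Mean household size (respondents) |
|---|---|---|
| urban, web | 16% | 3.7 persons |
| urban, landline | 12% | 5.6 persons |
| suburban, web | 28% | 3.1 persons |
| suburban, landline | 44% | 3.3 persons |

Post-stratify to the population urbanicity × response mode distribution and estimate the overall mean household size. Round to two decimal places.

3.58

Weight each group's respondent value by its population share:
  urban, web: 0.16 × 3.7 = 0.592
  urban, landline: 0.12 × 5.6 = 0.672
  suburban, web: 0.28 × 3.1 = 0.868
  suburban, landline: 0.44 × 3.3 = 1.452
Post-stratified estimate = 3.584 → 3.58.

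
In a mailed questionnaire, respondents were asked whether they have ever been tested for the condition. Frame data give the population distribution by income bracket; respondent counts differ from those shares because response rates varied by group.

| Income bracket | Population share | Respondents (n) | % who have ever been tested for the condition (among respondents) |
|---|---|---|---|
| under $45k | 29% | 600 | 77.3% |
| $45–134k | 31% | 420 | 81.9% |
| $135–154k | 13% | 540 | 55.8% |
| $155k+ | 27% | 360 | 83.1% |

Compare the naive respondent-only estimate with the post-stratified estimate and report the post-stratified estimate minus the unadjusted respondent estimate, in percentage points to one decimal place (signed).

+4.2 percentage points

Unadjusted (pooled respondent) estimate weights by respondent counts:
  (600/1920)×77.3 + (420/1920)×81.9 + (540/1920)×55.8 + (360/1920)×83.1 = 73.3469%
Post-stratified estimate weights by population shares:
  0.29×77.3 + 0.31×81.9 + 0.13×55.8 + 0.27×83.1 = 77.497%
Difference = 77.497 − 73.3469 = 4.1501 pp.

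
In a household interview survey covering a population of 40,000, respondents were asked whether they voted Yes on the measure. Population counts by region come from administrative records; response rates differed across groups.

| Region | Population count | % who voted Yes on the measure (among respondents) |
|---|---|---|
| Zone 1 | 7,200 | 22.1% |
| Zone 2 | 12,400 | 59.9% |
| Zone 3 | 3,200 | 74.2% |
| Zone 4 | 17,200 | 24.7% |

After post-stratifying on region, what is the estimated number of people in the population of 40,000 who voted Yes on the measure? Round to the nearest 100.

Estimated count per cell = population count × respondent percentage:
  Zone 1: 7,200 × 22.1% = 1591.2
  Zone 2: 12,400 × 59.9% = 7427.6
  Zone 3: 3,200 × 74.2% = 2374.4
  Zone 4: 17,200 × 24.7% = 4248.4
Estimated total = 15641.6 → 15,600.

15,600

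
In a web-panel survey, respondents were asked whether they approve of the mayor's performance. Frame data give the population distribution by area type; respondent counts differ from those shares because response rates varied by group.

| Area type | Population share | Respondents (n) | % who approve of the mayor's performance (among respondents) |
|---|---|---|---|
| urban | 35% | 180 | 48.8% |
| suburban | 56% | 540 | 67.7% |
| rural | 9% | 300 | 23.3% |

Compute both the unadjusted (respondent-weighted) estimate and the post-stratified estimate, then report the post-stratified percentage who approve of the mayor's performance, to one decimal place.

Naive respondent-only estimate (weights = respondent counts):
  (180/1020)×48.8 + (540/1020)×67.7 + (300/1020)×23.3 = 51.3059%
Post-stratified estimate weights by population shares:
  0.35×48.8 + 0.56×67.7 + 0.09×23.3 = 57.089%

57.1%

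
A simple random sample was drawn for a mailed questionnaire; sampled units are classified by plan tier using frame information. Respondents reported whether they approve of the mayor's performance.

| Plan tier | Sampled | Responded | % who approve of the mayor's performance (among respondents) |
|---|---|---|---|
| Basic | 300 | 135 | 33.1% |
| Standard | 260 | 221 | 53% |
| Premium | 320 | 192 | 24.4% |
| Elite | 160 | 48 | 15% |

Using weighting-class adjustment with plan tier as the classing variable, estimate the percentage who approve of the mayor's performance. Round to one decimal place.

32.6%

Class response rates: Basic 135/300 = 45%, Standard 221/260 = 85%, Premium 192/320 = 60%, Elite 48/160 = 30%.
Weighting each respondent by the inverse class response rate inflates each class back to its sampled size, so the class weight is n_sampled:
  Basic: 300 × 33.1 = 9930
  Standard: 260 × 53 = 13,780
  Premium: 320 × 24.4 = 7808
  Elite: 160 × 15 = 2400
Adjusted estimate = 33,918 / 1,040 = 32.6135 → 32.6%.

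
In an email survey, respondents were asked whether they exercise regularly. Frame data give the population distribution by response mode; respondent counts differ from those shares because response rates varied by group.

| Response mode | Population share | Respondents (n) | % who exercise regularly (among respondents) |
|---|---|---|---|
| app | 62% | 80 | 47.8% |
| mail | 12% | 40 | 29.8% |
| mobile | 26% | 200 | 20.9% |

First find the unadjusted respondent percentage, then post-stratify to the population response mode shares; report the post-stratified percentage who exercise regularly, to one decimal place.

38.6%

Without adjustment, the pooled respondent share is:
  (80/320)×47.8 + (40/320)×29.8 + (200/320)×20.9 = 28.7375%
Post-stratified estimate weights by population shares:
  0.62×47.8 + 0.12×29.8 + 0.26×20.9 = 38.646%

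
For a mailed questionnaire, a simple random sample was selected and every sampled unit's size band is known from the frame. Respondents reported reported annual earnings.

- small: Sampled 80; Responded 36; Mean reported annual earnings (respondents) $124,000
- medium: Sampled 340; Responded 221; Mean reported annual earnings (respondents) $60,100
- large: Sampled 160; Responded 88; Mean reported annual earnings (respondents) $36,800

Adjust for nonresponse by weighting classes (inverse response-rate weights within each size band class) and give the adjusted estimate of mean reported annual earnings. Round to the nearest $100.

$62,500

Response rates by class: small 36/80 = 45%, medium 221/340 = 65%, large 88/160 = 55%.
With weight = n_sampled/n_responded per class, the weighted class total is n_sampled:
  small: 80 × 124,000 = 9,920,000
  medium: 340 × 60,100 = 20,434,000
  large: 160 × 36,800 = 5,888,000
Adjusted estimate = 36,242,000 / 580 = 62486.2 → $62,500.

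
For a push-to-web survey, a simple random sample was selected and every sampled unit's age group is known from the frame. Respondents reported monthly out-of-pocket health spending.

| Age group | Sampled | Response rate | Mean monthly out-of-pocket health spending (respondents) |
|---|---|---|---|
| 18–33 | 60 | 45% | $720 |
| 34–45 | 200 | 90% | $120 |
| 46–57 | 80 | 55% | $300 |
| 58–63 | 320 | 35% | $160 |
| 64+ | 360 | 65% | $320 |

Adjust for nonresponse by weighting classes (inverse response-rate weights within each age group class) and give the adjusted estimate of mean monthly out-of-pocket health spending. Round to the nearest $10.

Each respondent's weight = sampled/responded in their class; summing within a class gives n_sampled, so:
  18–33: 60 × 720 = 43,200
  34–45: 200 × 120 = 24,000
  46–57: 80 × 300 = 24,000
  58–63: 320 × 160 = 51,200
  64+: 360 × 320 = 115,200
Adjusted estimate = 257,600 / 1,020 = 252.549 → $250.

$250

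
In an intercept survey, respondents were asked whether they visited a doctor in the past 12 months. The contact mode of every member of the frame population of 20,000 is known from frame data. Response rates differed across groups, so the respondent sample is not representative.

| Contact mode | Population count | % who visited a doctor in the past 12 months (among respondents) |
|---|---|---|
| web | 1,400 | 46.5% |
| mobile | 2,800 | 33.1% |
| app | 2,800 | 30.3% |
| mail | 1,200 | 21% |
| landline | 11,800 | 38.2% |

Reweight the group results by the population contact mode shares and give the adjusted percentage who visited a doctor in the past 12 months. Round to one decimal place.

Weight each group's respondent value by its population share:
  web: (1,400/20,000) × 46.5 = 3.255
  mobile: (2,800/20,000) × 33.1 = 4.634
  app: (2,800/20,000) × 30.3 = 4.242
  mail: (1,200/20,000) × 21 = 1.26
  landline: (11,800/20,000) × 38.2 = 22.538
Post-stratified estimate = 35.929 → 35.9%.

35.9%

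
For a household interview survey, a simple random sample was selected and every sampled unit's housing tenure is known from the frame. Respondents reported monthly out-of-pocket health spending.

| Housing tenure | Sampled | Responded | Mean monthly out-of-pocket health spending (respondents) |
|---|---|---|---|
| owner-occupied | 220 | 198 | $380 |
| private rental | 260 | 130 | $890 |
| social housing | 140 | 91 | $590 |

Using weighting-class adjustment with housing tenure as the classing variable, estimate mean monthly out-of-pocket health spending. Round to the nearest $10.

Response rates by class: owner-occupied 198/220 = 90%, private rental 130/260 = 50%, social housing 91/140 = 65%.
Inverse-response-rate weighting restores each class to its sampled count, so class totals weight by n_sampled:
  owner-occupied: 220 × 380 = 83,600
  private rental: 260 × 890 = 231,400
  social housing: 140 × 590 = 82,600
Adjusted estimate = 397,600 / 620 = 641.29 → $640.

$640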